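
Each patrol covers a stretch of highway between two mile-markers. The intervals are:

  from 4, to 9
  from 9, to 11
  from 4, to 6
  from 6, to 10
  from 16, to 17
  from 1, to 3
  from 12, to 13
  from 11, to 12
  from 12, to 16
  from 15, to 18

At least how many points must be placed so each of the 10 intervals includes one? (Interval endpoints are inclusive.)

Process intervals by earliest right end; each time one isn't hit yet, stab at its right endpoint.
By right end: [1,3]  [4,6]  [4,9]  [6,10]  [9,11]  [11,12]  [12,13]  [12,16]  [16,17]  [15,18]
[1,3] uncovered → point at 3; [4,6] uncovered → point at 6; [9,11] uncovered → point at 11; [12,13] uncovered → point at 13; [16,17] uncovered → point at 17.
Points: 3, 6, 11, 13, 17 (5 total).

5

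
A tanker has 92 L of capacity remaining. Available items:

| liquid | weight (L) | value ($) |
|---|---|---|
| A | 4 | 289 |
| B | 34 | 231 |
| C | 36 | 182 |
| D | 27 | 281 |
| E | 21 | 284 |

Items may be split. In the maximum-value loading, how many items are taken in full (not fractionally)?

4

Ratios (sorted): A 72.25, E 13.52, D 10.41, B 6.79, C 5.06
take A (4 @ 289); take E (21 @ 284); take D (27 @ 281); take B (34 @ 231); take 6/36 of C → 30.33. Capacity used 92/92.
4 item(s) taken whole; one partial (take 6/36 of C).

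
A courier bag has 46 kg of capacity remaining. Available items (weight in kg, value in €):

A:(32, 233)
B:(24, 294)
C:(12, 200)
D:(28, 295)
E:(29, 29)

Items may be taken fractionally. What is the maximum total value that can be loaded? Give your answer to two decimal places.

Greedy by value/weight ratio, highest first.
Ratios (sorted): C 16.67, B 12.25, D 10.54, A 7.28, E 1.00
take C (12 @ 200); take B (24 @ 294); take 10/28 of D → 105.36. Capacity used 46/46.
Total value = 599.36

599.36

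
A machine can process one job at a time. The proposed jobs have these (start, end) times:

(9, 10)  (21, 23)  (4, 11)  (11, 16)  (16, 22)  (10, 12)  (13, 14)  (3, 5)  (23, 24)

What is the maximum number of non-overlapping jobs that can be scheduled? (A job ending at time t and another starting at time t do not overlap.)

Order by finish time; keep every interval that doesn't clash with the previous kept one.
By end time: (3,5), (9,10), (4,11), (10,12), (13,14), (11,16), (16,22), (21,23), (23,24).
Pick (3,5); next start ≥ 5 → (9,10); next start ≥ 10 → (10,12); next start ≥ 12 → (13,14); next start ≥ 14 → (16,22); next start ≥ 22 → (23,24).
Selected 6 jobs.

6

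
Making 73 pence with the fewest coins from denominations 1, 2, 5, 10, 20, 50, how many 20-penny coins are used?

73 − 1×50→23 − 1×20→3 − 1×2→1 − 1×1→0
Count of 20: 1

1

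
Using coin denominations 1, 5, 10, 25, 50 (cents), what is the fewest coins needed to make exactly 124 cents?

Use the largest denomination that fits, subtract, and repeat.
124 = 2×50 + 2×10 + 4×1
Total coins = 2 + 2 + 4 = 8

8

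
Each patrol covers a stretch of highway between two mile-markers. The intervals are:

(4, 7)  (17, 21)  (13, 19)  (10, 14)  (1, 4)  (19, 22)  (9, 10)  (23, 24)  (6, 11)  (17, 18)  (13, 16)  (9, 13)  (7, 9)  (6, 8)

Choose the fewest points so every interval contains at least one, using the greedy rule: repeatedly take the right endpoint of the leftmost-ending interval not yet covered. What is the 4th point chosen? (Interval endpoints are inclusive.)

Process intervals by earliest right end; each time one isn't hit yet, stab at its right endpoint.
Sorted: [1,4] [4,7] [6,8] [7,9] [9,10] [6,11] [9,13] [10,14] [13,16] [17,18] [13,19] [17,21] [19,22] [23,24]
{[1,4],[4,7]} hit by 4; {[6,8],[7,9]} hit by 8; {[9,10],[6,11],[9,13],[10,14]} hit by 10; {[13,16]} hit by 16; {[17,18],[13,19],[17,21]} hit by 18; {[19,22]} hit by 22; {[23,24]} hit by 24.
Points: 4, 8, 10, 16, 18, 22, 24 (7 total).

16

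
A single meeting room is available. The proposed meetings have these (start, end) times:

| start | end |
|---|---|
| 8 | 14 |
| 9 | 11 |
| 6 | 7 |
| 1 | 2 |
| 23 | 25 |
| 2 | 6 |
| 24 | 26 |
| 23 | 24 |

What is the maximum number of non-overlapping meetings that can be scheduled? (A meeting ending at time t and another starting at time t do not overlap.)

6

By end time: (1,2), (2,6), (6,7), (9,11), (8,14), (23,24), (23,25), (24,26).
Pick (1,2); next start ≥ 2 → (2,6); next start ≥ 6 → (6,7); next start ≥ 7 → (9,11); next start ≥ 11 → (23,24); next start ≥ 24 → (24,26).
Selected 6 meetings.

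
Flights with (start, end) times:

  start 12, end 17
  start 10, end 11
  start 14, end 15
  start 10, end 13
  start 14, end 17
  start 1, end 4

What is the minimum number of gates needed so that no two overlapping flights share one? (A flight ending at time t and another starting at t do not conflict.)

The answer is the maximum number of intervals overlapping at any instant.
starts: [1, 10, 10, 12, 14, 14]
ends:   [4, 11, 13, 15, 17, 17]
s1→1 e4→0 s10→1 s10→2 e11→1 s12→2 e13→1 s14→2 s14→3  — peak 3.

3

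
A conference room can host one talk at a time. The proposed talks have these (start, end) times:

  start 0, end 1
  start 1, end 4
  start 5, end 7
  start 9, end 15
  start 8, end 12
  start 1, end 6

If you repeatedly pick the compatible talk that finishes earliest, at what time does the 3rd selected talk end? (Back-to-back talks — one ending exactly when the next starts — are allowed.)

7

Order by finish time; keep every interval that doesn't clash with the previous kept one.
By end time: (0,1), (1,4), (1,6), (5,7), (8,12), (9,15).
Pick (0,1); next start ≥ 1 → (1,4); next start ≥ 4 → (5,7); next start ≥ 7 → (8,12).
Selected: (0,1) (1,4) (5,7) (8,12)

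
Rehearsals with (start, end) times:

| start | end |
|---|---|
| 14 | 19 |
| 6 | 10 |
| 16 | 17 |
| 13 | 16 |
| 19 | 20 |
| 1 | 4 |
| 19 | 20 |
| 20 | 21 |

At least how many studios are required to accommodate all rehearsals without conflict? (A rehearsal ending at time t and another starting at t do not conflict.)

2

Count concurrent intervals with a sweep; the peak is the room count.
starts: [1, 6, 13, 14, 16, 19, 19, 20]
ends:   [4, 10, 16, 17, 19, 20, 20, 21]
s1→1 e4→0 s6→1 e10→0 s13→1 s14→2  — peak 2.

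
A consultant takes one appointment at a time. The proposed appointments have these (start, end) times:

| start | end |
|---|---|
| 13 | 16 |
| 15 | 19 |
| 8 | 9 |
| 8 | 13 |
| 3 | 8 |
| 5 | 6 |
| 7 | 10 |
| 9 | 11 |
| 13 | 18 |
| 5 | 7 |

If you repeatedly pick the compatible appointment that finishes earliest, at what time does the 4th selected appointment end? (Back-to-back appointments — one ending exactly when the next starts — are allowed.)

16

Sorted by end: (5,6)  (5,7)  (3,8)  (8,9)  (7,10)  (9,11)  (8,13)  (13,16)  (13,18)  (15,19)
take (5,6); take (8,9); take (9,11); take (13,16).
Selected: (5,6) (8,9) (9,11) (13,16)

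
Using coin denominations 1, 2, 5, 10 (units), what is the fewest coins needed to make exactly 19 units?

4

Greedy: take as many of the largest coin as possible, then repeat with the remainder.
19 = 1×10 + 1×5 + 2×2
Total coins = 1 + 1 + 2 = 4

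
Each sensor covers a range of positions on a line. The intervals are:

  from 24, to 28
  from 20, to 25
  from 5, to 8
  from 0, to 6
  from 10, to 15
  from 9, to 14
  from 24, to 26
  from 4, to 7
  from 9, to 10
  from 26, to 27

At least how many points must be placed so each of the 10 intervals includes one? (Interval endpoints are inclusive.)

4

Sort by right endpoint; whenever an interval is uncovered, place a point at its right end.
Sorted: [0,6] [4,7] [5,8] [9,10] [9,14] [10,15] [20,25] [24,26] [26,27] [24,28]
{[0,6],[4,7],[5,8]} hit by 6; {[9,10],[9,14],[10,15]} hit by 10; {[20,25],[24,26]} hit by 25; {[26,27],[24,28]} hit by 27.
Points: 6, 10, 25, 27 (4 total).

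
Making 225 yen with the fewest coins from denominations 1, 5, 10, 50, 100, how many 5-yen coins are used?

225 = 2×100 + 2×10 + 1×5
Count of 5: 1

1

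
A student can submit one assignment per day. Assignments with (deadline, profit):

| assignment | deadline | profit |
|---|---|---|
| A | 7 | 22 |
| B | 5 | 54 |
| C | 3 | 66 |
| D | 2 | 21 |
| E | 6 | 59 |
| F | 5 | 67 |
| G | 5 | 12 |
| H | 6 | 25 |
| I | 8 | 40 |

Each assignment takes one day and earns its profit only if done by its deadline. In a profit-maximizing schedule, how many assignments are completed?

8

By profit: F(d5,67), C(d3,66), E(d6,59), B(d5,54), I(d8,40), H(d6,25), A(d7,22), D(d2,21), G(d5,12)
F→slot 5; C→slot 3; E→slot 6; B→slot 4; I→slot 8; H→slot 2; A→slot 7; D→slot 1; G skipped.
8 of 9 scheduled.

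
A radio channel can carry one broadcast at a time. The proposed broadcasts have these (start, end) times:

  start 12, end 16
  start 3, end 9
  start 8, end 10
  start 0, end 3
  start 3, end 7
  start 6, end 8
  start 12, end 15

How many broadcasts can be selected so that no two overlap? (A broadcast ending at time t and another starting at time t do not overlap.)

By end time: (0,3), (3,7), (6,8), (3,9), (8,10), (12,15), (12,16).
Pick (0,3); next start ≥ 3 → (3,7); next start ≥ 7 → (8,10); next start ≥ 10 → (12,15).
Selected 4 broadcasts.

4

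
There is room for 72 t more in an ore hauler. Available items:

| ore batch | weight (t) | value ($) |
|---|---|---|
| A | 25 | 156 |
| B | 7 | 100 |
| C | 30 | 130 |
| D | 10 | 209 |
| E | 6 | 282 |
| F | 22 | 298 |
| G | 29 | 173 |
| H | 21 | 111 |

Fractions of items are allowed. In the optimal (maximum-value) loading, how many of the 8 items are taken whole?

Order: E (282/6=47.00) > D (209/10=20.90) > B (100/7=14.29) > F (298/22=13.55) > A (156/25=6.24) > G (173/29=5.97) > H (111/21=5.29) > C (130/30=4.33)
Fill: take E (6 @ 282) → take D (10 @ 209) → take B (7 @ 100) → take F (22 @ 298) → take A (25 @ 156) → take 2/29 of G → 11.93; 72/72 used.
5 item(s) taken whole; one partial (take 2/29 of G).

5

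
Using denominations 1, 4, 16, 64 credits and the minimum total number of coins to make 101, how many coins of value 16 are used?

2

101 = 1×64 + 2×16 + 1×4 + 1×1
Count of 16: 2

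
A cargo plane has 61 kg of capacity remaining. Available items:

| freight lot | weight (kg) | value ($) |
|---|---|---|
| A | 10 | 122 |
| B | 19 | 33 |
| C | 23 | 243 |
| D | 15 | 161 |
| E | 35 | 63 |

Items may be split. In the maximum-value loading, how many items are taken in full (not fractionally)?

Ratios (sorted): A 12.20, D 10.73, C 10.57, E 1.80, B 1.74
take A (10 @ 122); take D (15 @ 161); take C (23 @ 243); take 13/35 of E → 23.40. Capacity used 61/61.
3 item(s) taken whole; one partial (take 13/35 of E).

3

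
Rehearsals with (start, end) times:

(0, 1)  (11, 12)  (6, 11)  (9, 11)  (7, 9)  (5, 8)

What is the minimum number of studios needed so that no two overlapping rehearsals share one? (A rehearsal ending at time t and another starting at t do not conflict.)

3

starts: [0, 5, 6, 7, 9, 11]
ends:   [1, 8, 9, 11, 11, 12]
s0→1 e1→0 s5→1 s6→2 s7→3  — peak 3.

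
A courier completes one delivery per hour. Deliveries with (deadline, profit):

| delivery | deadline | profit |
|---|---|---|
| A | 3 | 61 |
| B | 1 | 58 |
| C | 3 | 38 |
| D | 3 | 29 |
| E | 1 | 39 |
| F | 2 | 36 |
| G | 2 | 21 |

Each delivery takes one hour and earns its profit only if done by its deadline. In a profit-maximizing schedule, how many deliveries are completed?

Profit order: A=61 B=58 E=39 C=38 F=36 D=29 G=21
Assign: A→slot 3, B→slot 1, E skipped, C→slot 2, F skipped, D skipped, G skipped.
Slots: [1:B] [2:C] [3:A]
3 of 7 scheduled.

3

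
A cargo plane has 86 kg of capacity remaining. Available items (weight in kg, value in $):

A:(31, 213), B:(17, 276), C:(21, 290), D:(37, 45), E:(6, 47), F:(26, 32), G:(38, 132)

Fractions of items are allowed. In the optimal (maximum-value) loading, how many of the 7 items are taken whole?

Sort by value per unit weight and fill in that order.
Order: B (276/17=16.24) > C (290/21=13.81) > E (47/6=7.83) > A (213/31=6.87) > G (132/38=3.47) > F (32/26=1.23) > D (45/37=1.22)
Fill: take B (17 @ 276) → take C (21 @ 290) → take E (6 @ 47) → take A (31 @ 213) → take 11/38 of G → 38.21; 86/86 used.
4 item(s) taken whole; one partial (take 11/38 of G).

4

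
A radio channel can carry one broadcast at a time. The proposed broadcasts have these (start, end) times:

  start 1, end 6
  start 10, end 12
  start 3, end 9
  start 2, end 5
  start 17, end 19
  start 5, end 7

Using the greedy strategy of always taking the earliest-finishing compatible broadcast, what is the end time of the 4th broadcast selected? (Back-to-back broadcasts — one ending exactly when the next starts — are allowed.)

Sort by end time and greedily take each interval whose start is ≥ the last chosen end.
By end time: (2,5), (1,6), (5,7), (3,9), (10,12), (17,19).
Pick (2,5); next start ≥ 5 → (5,7); next start ≥ 7 → (10,12); next start ≥ 12 → (17,19).
Selected: (2,5) (5,7) (10,12) (17,19)

19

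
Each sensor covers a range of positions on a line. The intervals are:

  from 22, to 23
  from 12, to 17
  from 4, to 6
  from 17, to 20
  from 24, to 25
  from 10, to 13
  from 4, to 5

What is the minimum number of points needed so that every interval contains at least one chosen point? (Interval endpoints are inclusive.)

5

Process intervals by earliest right end; each time one isn't hit yet, stab at its right endpoint.
Sorted: [4,5] [4,6] [10,13] [12,17] [17,20] [22,23] [24,25]
{[4,5],[4,6]} hit by 5; {[10,13],[12,17]} hit by 13; {[17,20]} hit by 20; {[22,23]} hit by 23; {[24,25]} hit by 25.
Points: 5, 13, 20, 23, 25 (5 total).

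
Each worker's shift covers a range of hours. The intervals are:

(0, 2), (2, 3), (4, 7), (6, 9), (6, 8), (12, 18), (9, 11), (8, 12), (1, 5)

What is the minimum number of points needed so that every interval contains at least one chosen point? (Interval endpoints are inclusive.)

Sort by right endpoint; whenever an interval is uncovered, place a point at its right end.
Sorted: [0,2] [2,3] [1,5] [4,7] [6,8] [6,9] [9,11] [8,12] [12,18]
{[0,2],[2,3],[1,5]} hit by 2; {[4,7],[6,8],[6,9]} hit by 7; {[9,11],[8,12]} hit by 11; {[12,18]} hit by 18.
Points: 2, 7, 11, 18 (4 total).

4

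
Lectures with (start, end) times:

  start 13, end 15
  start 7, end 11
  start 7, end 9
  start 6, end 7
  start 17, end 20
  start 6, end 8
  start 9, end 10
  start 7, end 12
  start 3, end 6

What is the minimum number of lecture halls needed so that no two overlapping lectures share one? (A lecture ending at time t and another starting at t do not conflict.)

The answer is the maximum number of intervals overlapping at any instant.
starts: [3, 6, 6, 7, 7, 7, 9, 13, 17]
ends:   [6, 7, 8, 9, 10, 11, 12, 15, 20]
s3→1 e6→0 s6→1 s6→2 e7→1 s7→2 s7→3 s7→4  — peak 4.

4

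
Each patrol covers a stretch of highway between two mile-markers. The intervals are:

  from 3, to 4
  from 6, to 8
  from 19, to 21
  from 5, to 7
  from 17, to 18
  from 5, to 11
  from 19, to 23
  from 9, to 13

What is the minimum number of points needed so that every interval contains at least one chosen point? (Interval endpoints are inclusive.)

5

Sort by right endpoint; whenever an interval is uncovered, place a point at its right end.
By right end: [3,4]  [5,7]  [6,8]  [5,11]  [9,13]  [17,18]  [19,21]  [19,23]
[3,4] uncovered → point at 4; [5,7] uncovered → point at 7; [9,13] uncovered → point at 13; [17,18] uncovered → point at 18; [19,21] uncovered → point at 21.
Points: 4, 7, 13, 18, 21 (5 total).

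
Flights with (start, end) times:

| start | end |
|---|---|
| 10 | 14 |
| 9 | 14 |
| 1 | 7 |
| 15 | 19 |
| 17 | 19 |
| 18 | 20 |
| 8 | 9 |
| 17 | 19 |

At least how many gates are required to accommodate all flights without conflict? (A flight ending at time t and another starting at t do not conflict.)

4

starts: [1, 8, 9, 10, 15, 17, 17, 18]
ends:   [7, 9, 14, 14, 19, 19, 19, 20]
s1→1 e7→0 s8→1 e9→0 s9→1 s10→2 e14→1 e14→0 s15→1 s17→2 s17→3 s18→4  — peak 4.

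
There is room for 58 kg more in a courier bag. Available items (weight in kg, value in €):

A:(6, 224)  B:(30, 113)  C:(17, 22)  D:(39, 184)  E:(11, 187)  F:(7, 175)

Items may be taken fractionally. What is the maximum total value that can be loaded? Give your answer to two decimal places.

746.41

Ratios (sorted): A 37.33, F 25.00, E 17.00, D 4.72, B 3.77, C 1.29
take A (6 @ 224); take F (7 @ 175); take E (11 @ 187); take 34/39 of D → 160.41. Capacity used 58/58.
Total value = 746.41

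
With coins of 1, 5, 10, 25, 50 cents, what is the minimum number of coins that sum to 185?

5

185 = 3×50 + 1×25 + 1×10
Total coins = 3 + 1 + 1 = 5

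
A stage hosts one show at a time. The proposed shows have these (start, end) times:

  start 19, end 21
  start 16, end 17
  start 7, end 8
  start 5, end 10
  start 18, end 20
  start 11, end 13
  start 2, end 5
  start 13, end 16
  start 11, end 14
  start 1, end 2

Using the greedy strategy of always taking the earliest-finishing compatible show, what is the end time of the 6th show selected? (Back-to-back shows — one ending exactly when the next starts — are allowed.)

17

Order by finish time; keep every interval that doesn't clash with the previous kept one.
By end time: (1,2), (2,5), (7,8), (5,10), (11,13), (11,14), (13,16), (16,17), (18,20), (19,21).
Pick (1,2); next start ≥ 2 → (2,5); next start ≥ 5 → (7,8); next start ≥ 8 → (11,13); next start ≥ 13 → (13,16); next start ≥ 16 → (16,17); next start ≥ 17 → (18,20).
Selected: (1,2) (2,5) (7,8) (11,13) (13,16) (16,17) (18,20)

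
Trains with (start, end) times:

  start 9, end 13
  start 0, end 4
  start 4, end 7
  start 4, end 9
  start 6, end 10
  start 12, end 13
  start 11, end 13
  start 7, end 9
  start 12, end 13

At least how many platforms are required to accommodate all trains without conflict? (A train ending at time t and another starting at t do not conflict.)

4

starts: [0, 4, 4, 6, 7, 9, 11, 12, 12]
ends:   [4, 7, 9, 9, 10, 13, 13, 13, 13]
s0→1 e4→0 s4→1 s4→2 s6→3 e7→2 s7→3 e9→2 e9→1 s9→2 e10→1 s11→2 s12→3 s12→4  — peak 4.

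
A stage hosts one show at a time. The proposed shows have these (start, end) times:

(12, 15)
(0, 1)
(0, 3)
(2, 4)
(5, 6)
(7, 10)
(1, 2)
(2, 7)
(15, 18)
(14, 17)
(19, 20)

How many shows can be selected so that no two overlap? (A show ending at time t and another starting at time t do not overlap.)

Sorted by end: (0,1)  (1,2)  (0,3)  (2,4)  (5,6)  (2,7)  (7,10)  (12,15)  (14,17)  (15,18)  (19,20)
take (0,1); take (1,2); take (2,4); take (5,6); take (7,10); take (12,15); take (15,18); take (19,20).
Selected 8 shows.

8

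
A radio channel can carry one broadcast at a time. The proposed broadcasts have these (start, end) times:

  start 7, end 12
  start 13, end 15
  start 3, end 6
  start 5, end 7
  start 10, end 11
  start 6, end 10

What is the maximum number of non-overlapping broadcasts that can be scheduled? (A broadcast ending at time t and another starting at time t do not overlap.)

Sort by end time and greedily take each interval whose start is ≥ the last chosen end.
By end time: (3,6), (5,7), (6,10), (10,11), (7,12), (13,15).
Pick (3,6); next start ≥ 6 → (6,10); next start ≥ 10 → (10,11); next start ≥ 11 → (13,15).
Selected 4 broadcasts.

4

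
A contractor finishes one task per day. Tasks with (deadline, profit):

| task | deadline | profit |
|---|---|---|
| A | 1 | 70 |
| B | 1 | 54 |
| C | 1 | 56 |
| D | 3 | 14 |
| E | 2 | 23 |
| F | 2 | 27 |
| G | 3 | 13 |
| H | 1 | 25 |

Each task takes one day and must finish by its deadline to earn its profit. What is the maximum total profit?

Sort by profit descending; place each in the latest free slot ≤ its deadline.
By profit: A(d1,70), C(d1,56), B(d1,54), F(d2,27), H(d1,25), E(d2,23), D(d3,14), G(d3,13)
A→slot 1; C skipped; B skipped; F→slot 2; H skipped; E skipped; D→slot 3; G skipped.
Profit = 70 + 27 + 14 = 111

111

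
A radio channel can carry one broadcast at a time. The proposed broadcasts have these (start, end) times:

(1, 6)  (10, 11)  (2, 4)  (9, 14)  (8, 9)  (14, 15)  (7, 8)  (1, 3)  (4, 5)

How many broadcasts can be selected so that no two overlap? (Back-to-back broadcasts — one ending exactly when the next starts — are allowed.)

Sorted by end: (1,3)  (2,4)  (4,5)  (1,6)  (7,8)  (8,9)  (10,11)  (9,14)  (14,15)
take (1,3); take (4,5); take (7,8); take (8,9); take (10,11); take (14,15).
Selected 6 broadcasts.

6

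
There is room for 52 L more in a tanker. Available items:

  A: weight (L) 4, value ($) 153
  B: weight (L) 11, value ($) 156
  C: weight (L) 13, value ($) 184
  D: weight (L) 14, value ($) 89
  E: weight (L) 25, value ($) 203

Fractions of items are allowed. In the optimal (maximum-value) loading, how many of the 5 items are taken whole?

3

Sort by value per unit weight and fill in that order.
Ratios (sorted): A 38.25, B 14.18, C 14.15, E 8.12, D 6.36
take A (4 @ 153); take B (11 @ 156); take C (13 @ 184); take 24/25 of E → 194.88. Capacity used 52/52.
3 item(s) taken whole; one partial (take 24/25 of E).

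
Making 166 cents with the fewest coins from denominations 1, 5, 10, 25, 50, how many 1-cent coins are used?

1

Greedy: take as many of the largest coin as possible, then repeat with the remainder.
166 − 3×50→16 − 1×10→6 − 1×5→1 − 1×1→0
Count of 1: 1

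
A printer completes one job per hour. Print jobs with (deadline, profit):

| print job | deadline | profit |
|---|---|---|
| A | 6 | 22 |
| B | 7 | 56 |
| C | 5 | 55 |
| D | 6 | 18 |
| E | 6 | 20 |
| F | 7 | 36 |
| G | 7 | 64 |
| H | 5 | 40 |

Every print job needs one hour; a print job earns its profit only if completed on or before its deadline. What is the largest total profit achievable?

293

Take jobs in profit order; each goes to the latest open slot no later than its deadline.
By profit: G(d7,64), B(d7,56), C(d5,55), H(d5,40), F(d7,36), A(d6,22), E(d6,20), D(d6,18)
G→slot 7; B→slot 6; C→slot 5; H→slot 4; F→slot 3; A→slot 2; E→slot 1; D skipped.
Profit = 20 + 22 + 36 + 40 + 55 + 56 + 64 = 293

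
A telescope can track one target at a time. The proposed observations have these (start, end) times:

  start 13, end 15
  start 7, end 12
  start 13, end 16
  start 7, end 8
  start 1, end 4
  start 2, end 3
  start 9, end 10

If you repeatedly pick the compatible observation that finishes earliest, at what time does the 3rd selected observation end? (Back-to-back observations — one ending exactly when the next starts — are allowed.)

Sort by end time and greedily take each interval whose start is ≥ the last chosen end.
By end time: (2,3), (1,4), (7,8), (9,10), (7,12), (13,15), (13,16).
Pick (2,3); next start ≥ 3 → (7,8); next start ≥ 8 → (9,10); next start ≥ 10 → (13,15).
Selected: (2,3) (7,8) (9,10) (13,15)

10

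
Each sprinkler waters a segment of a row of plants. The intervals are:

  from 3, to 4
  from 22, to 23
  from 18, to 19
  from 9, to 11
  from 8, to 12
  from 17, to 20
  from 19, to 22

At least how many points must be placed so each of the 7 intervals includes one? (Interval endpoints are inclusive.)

4

Sort by right endpoint; whenever an interval is uncovered, place a point at its right end.
By right end: [3,4]  [9,11]  [8,12]  [18,19]  [17,20]  [19,22]  [22,23]
[3,4] uncovered → point at 4; [9,11] uncovered → point at 11; [18,19] uncovered → point at 19; [22,23] uncovered → point at 23.
Points: 4, 11, 19, 23 (4 total).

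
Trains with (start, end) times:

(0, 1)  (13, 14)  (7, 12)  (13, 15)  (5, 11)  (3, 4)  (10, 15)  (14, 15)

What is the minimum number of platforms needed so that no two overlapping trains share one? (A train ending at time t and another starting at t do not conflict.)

The answer is the maximum number of intervals overlapping at any instant.
Events (time:±→running): 0:+→1 1:-→0 3:+→1 4:-→0 5:+→1 7:+→2 10:+→3 … peak 3.

3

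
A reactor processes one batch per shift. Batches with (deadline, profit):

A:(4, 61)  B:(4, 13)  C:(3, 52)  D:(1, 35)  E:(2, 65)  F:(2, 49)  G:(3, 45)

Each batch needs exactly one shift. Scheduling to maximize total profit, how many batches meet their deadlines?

Sort by profit descending; place each in the latest free slot ≤ its deadline.
Profit order: E=65 A=61 C=52 F=49 G=45 D=35 B=13
Assign: E→slot 2, A→slot 4, C→slot 3, F→slot 1, G skipped, D skipped, B skipped.
Slots: [1:F] [2:E] [3:C] [4:A]
4 of 7 scheduled.

4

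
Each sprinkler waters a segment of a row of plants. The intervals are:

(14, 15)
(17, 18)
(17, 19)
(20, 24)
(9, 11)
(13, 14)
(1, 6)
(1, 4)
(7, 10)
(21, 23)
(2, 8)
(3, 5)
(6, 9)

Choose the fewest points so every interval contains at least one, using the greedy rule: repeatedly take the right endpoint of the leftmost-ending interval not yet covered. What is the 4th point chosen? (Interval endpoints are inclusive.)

18

Sort by right endpoint; whenever an interval is uncovered, place a point at its right end.
Sorted: [1,4] [3,5] [1,6] [2,8] [6,9] [7,10] [9,11] [13,14] [14,15] [17,18] [17,19] [21,23] [20,24]
{[1,4],[3,5],[1,6],[2,8]} hit by 4; {[6,9],[7,10],[9,11]} hit by 9; {[13,14],[14,15]} hit by 14; {[17,18],[17,19]} hit by 18; {[21,23],[20,24]} hit by 23.
Points: 4, 9, 14, 18, 23 (5 total).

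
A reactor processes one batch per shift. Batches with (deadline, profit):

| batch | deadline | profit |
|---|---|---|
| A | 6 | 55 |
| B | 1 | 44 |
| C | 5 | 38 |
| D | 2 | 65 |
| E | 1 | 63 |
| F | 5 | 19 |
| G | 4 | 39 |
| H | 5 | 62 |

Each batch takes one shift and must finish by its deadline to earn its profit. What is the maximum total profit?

Take jobs in profit order; each goes to the latest open slot no later than its deadline.
By profit: D(d2,65), E(d1,63), H(d5,62), A(d6,55), B(d1,44), G(d4,39), C(d5,38), F(d5,19)
D→slot 2; E→slot 1; H→slot 5; A→slot 6; B skipped; G→slot 4; C→slot 3; F skipped.
Profit = 63 + 65 + 38 + 39 + 62 + 55 = 322

322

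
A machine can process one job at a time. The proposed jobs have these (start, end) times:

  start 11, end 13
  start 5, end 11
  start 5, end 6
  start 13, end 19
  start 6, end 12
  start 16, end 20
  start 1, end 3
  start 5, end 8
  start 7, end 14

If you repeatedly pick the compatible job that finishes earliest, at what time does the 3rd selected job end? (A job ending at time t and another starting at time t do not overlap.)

12

Order by finish time; keep every interval that doesn't clash with the previous kept one.
By end time: (1,3), (5,6), (5,8), (5,11), (6,12), (11,13), (7,14), (13,19), (16,20).
Pick (1,3); next start ≥ 3 → (5,6); next start ≥ 6 → (6,12); next start ≥ 12 → (13,19).
Selected: (1,3) (5,6) (6,12) (13,19)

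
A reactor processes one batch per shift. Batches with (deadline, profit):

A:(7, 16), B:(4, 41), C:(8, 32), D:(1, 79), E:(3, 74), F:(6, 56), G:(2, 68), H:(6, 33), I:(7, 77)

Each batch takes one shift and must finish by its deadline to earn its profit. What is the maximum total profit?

Sort by profit descending; place each in the latest free slot ≤ its deadline.
By profit: D(d1,79), I(d7,77), E(d3,74), G(d2,68), F(d6,56), B(d4,41), H(d6,33), C(d8,32), A(d7,16)
D→slot 1; I→slot 7; E→slot 3; G→slot 2; F→slot 6; B→slot 4; H→slot 5; C→slot 8; A skipped.
Profit = 79 + 68 + 74 + 41 + 33 + 56 + 77 + 32 = 460

460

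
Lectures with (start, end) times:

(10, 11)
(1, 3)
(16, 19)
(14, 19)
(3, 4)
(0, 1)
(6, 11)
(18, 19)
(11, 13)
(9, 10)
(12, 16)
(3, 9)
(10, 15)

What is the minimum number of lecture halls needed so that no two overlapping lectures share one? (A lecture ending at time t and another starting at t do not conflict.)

Count concurrent intervals with a sweep; the peak is the room count.
Events (time:±→running): 0:+→1 1:-→0 1:+→1 3:-→0 3:+→1 3:+→2 4:-→1 6:+→2 9:-→1 9:+→2 10:-→1 10:+→2 10:+→3 … peak 3.

3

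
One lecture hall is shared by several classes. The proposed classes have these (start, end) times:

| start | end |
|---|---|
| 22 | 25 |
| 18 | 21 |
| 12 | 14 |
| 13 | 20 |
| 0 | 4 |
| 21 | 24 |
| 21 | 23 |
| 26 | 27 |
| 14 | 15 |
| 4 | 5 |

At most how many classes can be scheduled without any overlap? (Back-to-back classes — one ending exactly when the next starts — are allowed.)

Sorted by end: (0,4)  (4,5)  (12,14)  (14,15)  (13,20)  (18,21)  (21,23)  (21,24)  (22,25)  (26,27)
take (0,4); take (4,5); take (12,14); take (14,15); skip (13,20); take (18,21); take (21,23); skip (21,24); skip (22,25); take (26,27).
Selected 7 classes.

7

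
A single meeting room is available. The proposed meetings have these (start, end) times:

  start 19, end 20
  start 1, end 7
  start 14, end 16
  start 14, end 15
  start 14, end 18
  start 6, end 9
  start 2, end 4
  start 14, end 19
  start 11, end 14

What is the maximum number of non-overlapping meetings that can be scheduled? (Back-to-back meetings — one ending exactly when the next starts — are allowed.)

By end time: (2,4), (1,7), (6,9), (11,14), (14,15), (14,16), (14,18), (14,19), (19,20).
Pick (2,4); next start ≥ 4 → (6,9); next start ≥ 9 → (11,14); next start ≥ 14 → (14,15); next start ≥ 15 → (19,20).
Selected 5 meetings.

5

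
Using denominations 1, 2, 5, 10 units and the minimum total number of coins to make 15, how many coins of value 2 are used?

Use the largest denomination that fits, subtract, and repeat.
15 = 1×10 + 1×5
Count of 2: 0

0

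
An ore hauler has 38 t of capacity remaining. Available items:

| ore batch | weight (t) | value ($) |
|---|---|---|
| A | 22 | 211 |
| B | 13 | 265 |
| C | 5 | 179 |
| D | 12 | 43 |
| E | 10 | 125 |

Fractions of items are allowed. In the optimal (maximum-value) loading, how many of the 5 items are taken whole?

3

Order: C (179/5=35.80) > B (265/13=20.38) > E (125/10=12.50) > A (211/22=9.59) > D (43/12=3.58)
Fill: take C (5 @ 179) → take B (13 @ 265) → take E (10 @ 125) → take 10/22 of A → 95.91; 38/38 used.
3 item(s) taken whole; one partial (take 10/22 of A).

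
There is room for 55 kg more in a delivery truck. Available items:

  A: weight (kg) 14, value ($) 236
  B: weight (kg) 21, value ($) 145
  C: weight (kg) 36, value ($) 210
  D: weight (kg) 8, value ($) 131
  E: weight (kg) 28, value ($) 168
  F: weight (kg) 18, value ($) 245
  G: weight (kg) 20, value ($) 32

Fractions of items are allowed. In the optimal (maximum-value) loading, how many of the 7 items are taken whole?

Greedy by value/weight ratio, highest first.
Ratios (sorted): A 16.86, D 16.38, F 13.61, B 6.90, E 6.00, C 5.83, G 1.60
take A (14 @ 236); take D (8 @ 131); take F (18 @ 245); take 15/21 of B → 103.57. Capacity used 55/55.
3 item(s) taken whole; one partial (take 15/21 of B).

3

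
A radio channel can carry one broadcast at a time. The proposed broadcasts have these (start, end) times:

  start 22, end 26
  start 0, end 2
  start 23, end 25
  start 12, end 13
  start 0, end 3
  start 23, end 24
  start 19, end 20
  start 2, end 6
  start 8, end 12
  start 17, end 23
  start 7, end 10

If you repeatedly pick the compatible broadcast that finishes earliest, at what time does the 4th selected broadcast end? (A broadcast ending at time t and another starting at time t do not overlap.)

13

Order by finish time; keep every interval that doesn't clash with the previous kept one.
By end time: (0,2), (0,3), (2,6), (7,10), (8,12), (12,13), (19,20), (17,23), (23,24), (23,25), (22,26).
Pick (0,2); next start ≥ 2 → (2,6); next start ≥ 6 → (7,10); next start ≥ 10 → (12,13); next start ≥ 13 → (19,20); next start ≥ 20 → (23,24).
Selected: (0,2) (2,6) (7,10) (12,13) (19,20) (23,24)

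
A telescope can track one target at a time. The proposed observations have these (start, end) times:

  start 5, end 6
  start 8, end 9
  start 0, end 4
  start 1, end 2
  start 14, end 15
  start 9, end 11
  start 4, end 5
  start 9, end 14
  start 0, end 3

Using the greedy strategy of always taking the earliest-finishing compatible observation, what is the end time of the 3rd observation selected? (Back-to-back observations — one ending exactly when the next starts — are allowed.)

Order by finish time; keep every interval that doesn't clash with the previous kept one.
By end time: (1,2), (0,3), (0,4), (4,5), (5,6), (8,9), (9,11), (9,14), (14,15).
Pick (1,2); next start ≥ 2 → (4,5); next start ≥ 5 → (5,6); next start ≥ 6 → (8,9); next start ≥ 9 → (9,11); next start ≥ 11 → (14,15).
Selected: (1,2) (4,5) (5,6) (8,9) (9,11) (14,15)

6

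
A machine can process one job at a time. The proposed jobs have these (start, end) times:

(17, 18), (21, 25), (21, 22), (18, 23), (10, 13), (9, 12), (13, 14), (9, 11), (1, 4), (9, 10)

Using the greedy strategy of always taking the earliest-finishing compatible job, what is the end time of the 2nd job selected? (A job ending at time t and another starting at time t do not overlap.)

10

By end time: (1,4), (9,10), (9,11), (9,12), (10,13), (13,14), (17,18), (21,22), (18,23), (21,25).
Pick (1,4); next start ≥ 4 → (9,10); next start ≥ 10 → (10,13); next start ≥ 13 → (13,14); next start ≥ 14 → (17,18); next start ≥ 18 → (21,22).
Selected: (1,4) (9,10) (10,13) (13,14) (17,18) (21,22)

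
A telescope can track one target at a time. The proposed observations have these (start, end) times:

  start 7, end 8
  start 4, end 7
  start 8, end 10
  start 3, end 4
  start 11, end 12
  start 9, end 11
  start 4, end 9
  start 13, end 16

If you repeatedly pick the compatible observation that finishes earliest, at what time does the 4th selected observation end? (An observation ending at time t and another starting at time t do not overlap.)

Order by finish time; keep every interval that doesn't clash with the previous kept one.
Sorted by end: (3,4)  (4,7)  (7,8)  (4,9)  (8,10)  (9,11)  (11,12)  (13,16)
take (3,4); take (4,7); take (7,8); take (8,10); skip (9,11); take (11,12); take (13,16).
Selected: (3,4) (4,7) (7,8) (8,10) (11,12) (13,16)

10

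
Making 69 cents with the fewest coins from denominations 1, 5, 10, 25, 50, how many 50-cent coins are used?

Greedy: take as many of the largest coin as possible, then repeat with the remainder.
69 = 1×50 + 1×10 + 1×5 + 4×1
Count of 50: 1

1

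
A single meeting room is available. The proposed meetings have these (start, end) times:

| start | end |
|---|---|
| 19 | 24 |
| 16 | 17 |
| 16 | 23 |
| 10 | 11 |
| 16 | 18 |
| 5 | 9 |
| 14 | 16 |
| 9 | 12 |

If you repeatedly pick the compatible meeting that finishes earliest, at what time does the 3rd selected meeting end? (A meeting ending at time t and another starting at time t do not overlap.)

16

Greedy by earliest finish: after sorting by end time, pick each interval compatible with the last pick.
Sorted by end: (5,9)  (10,11)  (9,12)  (14,16)  (16,17)  (16,18)  (16,23)  (19,24)
take (5,9); take (10,11); skip (9,12); take (14,16); take (16,17); take (19,24).
Selected: (5,9) (10,11) (14,16) (16,17) (19,24)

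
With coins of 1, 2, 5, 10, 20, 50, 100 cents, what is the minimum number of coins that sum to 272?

5

272 = 2×100 + 1×50 + 1×20 + 1×2
Total coins = 2 + 1 + 1 + 1 = 5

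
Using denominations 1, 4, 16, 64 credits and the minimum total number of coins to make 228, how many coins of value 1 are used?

Greedy: take as many of the largest coin as possible, then repeat with the remainder.
228 = 3×64 + 2×16 + 1×4
Count of 1: 0

0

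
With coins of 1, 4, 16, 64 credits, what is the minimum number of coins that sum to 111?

111 − 1×64→47 − 2×16→15 − 3×4→3 − 3×1→0
Total coins = 1 + 2 + 3 + 3 = 9

9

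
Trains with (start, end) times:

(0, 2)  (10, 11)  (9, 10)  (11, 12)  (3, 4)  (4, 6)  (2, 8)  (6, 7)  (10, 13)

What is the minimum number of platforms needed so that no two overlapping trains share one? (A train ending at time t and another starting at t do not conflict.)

2

The answer is the maximum number of intervals overlapping at any instant.
Events (time:±→running): 0:+→1 2:-→0 2:+→1 3:+→2 … peak 2.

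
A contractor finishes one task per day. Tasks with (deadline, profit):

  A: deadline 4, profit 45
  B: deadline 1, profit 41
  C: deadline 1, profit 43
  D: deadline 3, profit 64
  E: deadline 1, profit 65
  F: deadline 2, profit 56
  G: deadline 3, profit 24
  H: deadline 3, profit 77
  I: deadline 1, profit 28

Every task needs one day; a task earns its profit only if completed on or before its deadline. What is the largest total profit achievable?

Sort by profit descending; place each in the latest free slot ≤ its deadline.
By profit: H(d3,77), E(d1,65), D(d3,64), F(d2,56), A(d4,45), C(d1,43), B(d1,41), I(d1,28), G(d3,24)
H→slot 3; E→slot 1; D→slot 2; F skipped; A→slot 4; C skipped; B skipped; I skipped; G skipped.
Profit = 65 + 64 + 77 + 45 = 251

251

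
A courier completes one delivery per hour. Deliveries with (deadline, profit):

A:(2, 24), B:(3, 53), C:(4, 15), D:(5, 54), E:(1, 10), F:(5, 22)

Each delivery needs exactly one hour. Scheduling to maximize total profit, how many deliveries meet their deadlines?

By profit: D(d5,54), B(d3,53), A(d2,24), F(d5,22), C(d4,15), E(d1,10)
D→slot 5; B→slot 3; A→slot 2; F→slot 4; C→slot 1; E skipped.
5 of 6 scheduled.

5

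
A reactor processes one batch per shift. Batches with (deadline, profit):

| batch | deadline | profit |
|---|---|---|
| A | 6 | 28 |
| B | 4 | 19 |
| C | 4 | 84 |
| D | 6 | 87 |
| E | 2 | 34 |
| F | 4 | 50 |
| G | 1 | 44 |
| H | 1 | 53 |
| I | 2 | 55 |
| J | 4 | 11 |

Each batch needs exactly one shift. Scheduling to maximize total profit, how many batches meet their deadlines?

Sort by profit descending; place each in the latest free slot ≤ its deadline.
By profit: D(d6,87), C(d4,84), I(d2,55), H(d1,53), F(d4,50), G(d1,44), E(d2,34), A(d6,28), B(d4,19), J(d4,11)
D→slot 6; C→slot 4; I→slot 2; H→slot 1; F→slot 3; G skipped; E skipped; A→slot 5; B skipped; J skipped.
6 of 10 scheduled.

6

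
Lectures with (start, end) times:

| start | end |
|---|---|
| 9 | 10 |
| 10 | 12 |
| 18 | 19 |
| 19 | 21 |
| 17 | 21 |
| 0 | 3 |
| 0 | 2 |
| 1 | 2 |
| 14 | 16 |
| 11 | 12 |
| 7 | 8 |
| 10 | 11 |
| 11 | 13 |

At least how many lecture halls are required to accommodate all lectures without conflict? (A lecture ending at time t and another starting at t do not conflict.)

3

The answer is the maximum number of intervals overlapping at any instant.
Events (time:±→running): 0:+→1 0:+→2 1:+→3 … peak 3.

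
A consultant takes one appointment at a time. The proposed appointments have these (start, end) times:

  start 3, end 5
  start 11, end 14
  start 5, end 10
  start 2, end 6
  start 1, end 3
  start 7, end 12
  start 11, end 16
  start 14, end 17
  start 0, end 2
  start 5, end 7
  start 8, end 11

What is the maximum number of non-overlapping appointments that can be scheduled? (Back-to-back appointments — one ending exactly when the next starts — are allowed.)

6

Greedy by earliest finish: after sorting by end time, pick each interval compatible with the last pick.
By end time: (0,2), (1,3), (3,5), (2,6), (5,7), (5,10), (8,11), (7,12), (11,14), (11,16), (14,17).
Pick (0,2); next start ≥ 2 → (3,5); next start ≥ 5 → (5,7); next start ≥ 7 → (8,11); next start ≥ 11 → (11,14); next start ≥ 14 → (14,17).
Selected 6 appointments.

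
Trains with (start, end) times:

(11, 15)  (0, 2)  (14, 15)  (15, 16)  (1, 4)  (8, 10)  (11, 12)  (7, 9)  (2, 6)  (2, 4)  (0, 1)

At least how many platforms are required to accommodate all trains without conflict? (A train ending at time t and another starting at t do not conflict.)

3

Count concurrent intervals with a sweep; the peak is the room count.
Events (time:±→running): 0:+→1 0:+→2 1:-→1 1:+→2 2:-→1 2:+→2 2:+→3 … peak 3.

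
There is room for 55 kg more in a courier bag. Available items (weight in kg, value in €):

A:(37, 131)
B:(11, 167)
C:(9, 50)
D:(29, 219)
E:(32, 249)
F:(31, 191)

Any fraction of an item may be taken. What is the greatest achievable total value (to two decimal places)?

506.62

Greedy by value/weight ratio, highest first.
Ratios (sorted): B 15.18, E 7.78, D 7.55, F 6.16, C 5.56, A 3.54
take B (11 @ 167); take E (32 @ 249); take 12/29 of D → 90.62. Capacity used 55/55.
Total value = 506.62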